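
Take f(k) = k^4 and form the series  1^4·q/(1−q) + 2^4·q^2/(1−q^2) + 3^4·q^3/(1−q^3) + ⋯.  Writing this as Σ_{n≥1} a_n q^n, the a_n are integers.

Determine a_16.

a_16 = 69905

q^16  k|16↦f(k): 16:65536 8:4096 4:256 2:16 1:1  a_16=69905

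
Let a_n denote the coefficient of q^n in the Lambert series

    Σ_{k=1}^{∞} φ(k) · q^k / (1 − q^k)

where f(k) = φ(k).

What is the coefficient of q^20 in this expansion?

q^20  k|20↦φ(k): 20:8 10:4 5:4 4:2 2:1 1:1  a_20=20

a_20 = 20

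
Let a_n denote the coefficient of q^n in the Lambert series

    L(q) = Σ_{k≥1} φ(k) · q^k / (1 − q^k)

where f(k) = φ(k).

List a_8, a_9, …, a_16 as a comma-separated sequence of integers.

q^8  k|8↦φ(k): 8:4 4:2 2:1 1:1  a_8=8
q^9  k|9↦φ(k): 9:6 3:2 1:1  a_9=9
d|10:{1,2,5,10}  Σφ=1+1+4+4=10
n=11: 11·1 1·11  φ→[10+1]=11
d|12:{12,6,4,3,2,1}  Σφ=4+2+2+2+1+1=12
n=13: 1·13 13·1  φ→[1+12]=13
q^14  k|14↦φ(k): 1:1 2:1 7:6 14:6  a_14=14
[q^15] φ(15)=8,φ(5)=4,φ(3)=2,φ(1)=1 ⇒ 15
[q^16] φ(16)=8,φ(8)=4,φ(4)=2,φ(2)=1,φ(1)=1 ⇒ 16

8, 9, 10, 11, 12, 13, 14, 15, 16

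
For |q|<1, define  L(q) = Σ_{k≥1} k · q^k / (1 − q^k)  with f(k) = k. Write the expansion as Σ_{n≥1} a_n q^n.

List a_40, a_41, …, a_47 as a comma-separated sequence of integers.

[q^40] f(40)=40,f(20)=20,f(10)=10,f(8)=8,f(5)=5,f(4)=4,f(2)=2,f(1)=1 ⇒ 90
q^41  k|41↦f(k): 1:1 41:41  a_41=42
d|42:{42,21,14,7,6,3,2,1}  Σf=42+21+14+7+6+3+2+1=96
d|43:{1,43}  Σf=1+43=44
q^44  k|44↦f(k): 44:44 22:22 11:11 4:4 2:2 1:1  a_44=84
n=45: 45·1 15·3 9·5 5·9 3·15 1·45  f→[45+15+9+5+3+1]=78
q^46  k|46↦f(k): 46:46 23:23 2:2 1:1  a_46=72
d|47:{1,47}  Σf=1+47=48

90, 42, 96, 44, 84, 78, 72, 48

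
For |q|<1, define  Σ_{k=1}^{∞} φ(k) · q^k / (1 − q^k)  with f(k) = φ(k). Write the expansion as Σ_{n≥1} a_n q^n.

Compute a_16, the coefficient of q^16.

n=16: 1·16 2·8 4·4 8·2 16·1  φ→[1+1+2+4+8]=16

a_16 = 16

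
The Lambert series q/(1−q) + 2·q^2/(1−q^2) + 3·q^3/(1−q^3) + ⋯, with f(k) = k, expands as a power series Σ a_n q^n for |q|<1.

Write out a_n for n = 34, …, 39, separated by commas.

54, 48, 91, 38, 60, 56

[q^34] f(34)=34,f(17)=17,f(2)=2,f(1)=1 ⇒ 54
d|35:{35,7,5,1}  Σf=35+7+5+1=48
n=36: 36·1 18·2 12·3 9·4 6·6 4·9 3·12 2·18 1·36  f→[36+18+12+9+6+4+3+2+1]=91
d|37:{1,37}  Σf=1+37=38
[q^38] f(38)=38,f(19)=19,f(2)=2,f(1)=1 ⇒ 60
n=39: 39·1 13·3 3·13 1·39  f→[39+13+3+1]=56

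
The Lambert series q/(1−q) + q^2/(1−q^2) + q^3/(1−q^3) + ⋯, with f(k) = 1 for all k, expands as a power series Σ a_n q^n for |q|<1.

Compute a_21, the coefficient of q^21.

[q^21] f(1)=1,f(3)=1,f(7)=1,f(21)=1 ⇒ 4

a_21 = 4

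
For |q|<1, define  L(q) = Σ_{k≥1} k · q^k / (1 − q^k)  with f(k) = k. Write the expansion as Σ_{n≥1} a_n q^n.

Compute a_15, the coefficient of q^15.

n=15: 1·15 3·5 5·3 15·1  f→[1+3+5+15]=24

a_15 = 24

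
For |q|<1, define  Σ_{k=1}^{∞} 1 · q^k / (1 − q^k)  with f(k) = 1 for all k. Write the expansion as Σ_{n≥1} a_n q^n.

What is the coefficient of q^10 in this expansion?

d|10:{1,2,5,10}  Σf=1+1+1+1=4

a_10 = 4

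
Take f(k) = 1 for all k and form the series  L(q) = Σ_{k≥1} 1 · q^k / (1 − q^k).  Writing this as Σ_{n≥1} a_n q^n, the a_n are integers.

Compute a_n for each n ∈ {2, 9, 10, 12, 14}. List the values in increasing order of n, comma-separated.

2, 3, 4, 6, 4

[q^2] f(1)=1,f(2)=1 ⇒ 2
n=9: 1·9 3·3 9·1  f→[1+1+1]=3
d|10:{10,5,2,1}  Σf=1+1+1+1=4
n=12: 1·12 2·6 3·4 4·3 6·2 12·1  f→[1+1+1+1+1+1]=6
n=14: 1·14 2·7 7·2 14·1  f→[1+1+1+1]=4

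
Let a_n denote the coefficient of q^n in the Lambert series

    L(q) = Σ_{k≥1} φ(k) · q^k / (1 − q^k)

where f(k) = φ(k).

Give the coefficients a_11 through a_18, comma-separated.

q^11  k|11↦φ(k): 1:1 11:10  a_11=11
n=12: 1·12 2·6 3·4 4·3 6·2 12·1  φ→[1+1+2+2+2+4]=12
q^13  k|13↦φ(k): 1:1 13:12  a_13=13
[q^14] φ(1)=1,φ(2)=1,φ(7)=6,φ(14)=6 ⇒ 14
[q^15] φ(15)=8,φ(5)=4,φ(3)=2,φ(1)=1 ⇒ 15
[q^16] φ(16)=8,φ(8)=4,φ(4)=2,φ(2)=1,φ(1)=1 ⇒ 16
n=17: 1·17 17·1  φ→[1+16]=17
[q^18] φ(1)=1,φ(2)=1,φ(3)=2,φ(6)=2,φ(9)=6,φ(18)=6 ⇒ 18

11, 12, 13, 14, 15, 16, 17, 18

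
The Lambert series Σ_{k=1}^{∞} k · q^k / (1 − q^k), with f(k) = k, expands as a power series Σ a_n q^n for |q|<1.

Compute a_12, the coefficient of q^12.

n=12: 12·1 6·2 4·3 3·4 2·6 1·12  f→[12+6+4+3+2+1]=28

a_12 = 28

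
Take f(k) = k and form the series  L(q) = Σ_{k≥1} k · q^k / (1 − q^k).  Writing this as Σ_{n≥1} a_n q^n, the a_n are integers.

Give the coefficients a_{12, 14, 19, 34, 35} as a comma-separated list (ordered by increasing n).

28, 24, 20, 54, 48

n=12: 1·12 2·6 3·4 4·3 6·2 12·1  f→[1+2+3+4+6+12]=28
d|14:{1,2,7,14}  Σf=1+2+7+14=24
d|19:{1,19}  Σf=1+19=20
n=34: 34·1 17·2 2·17 1·34  f→[34+17+2+1]=54
d|35:{1,5,7,35}  Σf=1+5+7+35=48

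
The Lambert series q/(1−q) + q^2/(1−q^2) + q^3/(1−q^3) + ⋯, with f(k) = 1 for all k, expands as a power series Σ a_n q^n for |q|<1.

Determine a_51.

a_51 = 4

d|51:{1,3,17,51}  Σf=1+1+1+1=4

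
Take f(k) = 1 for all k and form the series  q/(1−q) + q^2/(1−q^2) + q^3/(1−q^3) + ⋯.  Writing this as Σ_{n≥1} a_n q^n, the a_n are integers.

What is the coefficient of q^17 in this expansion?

a_17 = 2

[q^17] f(17)=1,f(1)=1 ⇒ 2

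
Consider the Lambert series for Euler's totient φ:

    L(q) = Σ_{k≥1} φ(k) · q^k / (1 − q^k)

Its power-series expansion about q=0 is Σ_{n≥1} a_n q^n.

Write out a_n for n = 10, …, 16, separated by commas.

q^10  k|10↦φ(k): 1:1 2:1 5:4 10:4  a_10=10
d|11:{11,1}  Σφ=10+1=11
n=12: 12·1 6·2 4·3 3·4 2·6 1·12  φ→[4+2+2+2+1+1]=12
d|13:{1,13}  Σφ=1+12=13
[q^14] φ(14)=6,φ(7)=6,φ(2)=1,φ(1)=1 ⇒ 14
[q^15] φ(15)=8,φ(5)=4,φ(3)=2,φ(1)=1 ⇒ 15
d|16:{1,2,4,8,16}  Σφ=1+1+2+4+8=16

10, 11, 12, 13, 14, 15, 16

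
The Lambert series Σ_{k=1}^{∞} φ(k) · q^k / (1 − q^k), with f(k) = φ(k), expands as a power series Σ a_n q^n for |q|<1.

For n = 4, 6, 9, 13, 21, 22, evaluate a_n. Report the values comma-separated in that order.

n=4: 1·4 2·2 4·1  φ→[1+1+2]=4
q^6  k|6↦φ(k): 6:2 3:2 2:1 1:1  a_6=6
q^9  k|9↦φ(k): 1:1 3:2 9:6  a_9=9
d|13:{13,1}  Σφ=12+1=13
d|21:{1,3,7,21}  Σφ=1+2+6+12=21
n=22: 22·1 11·2 2·11 1·22  φ→[10+10+1+1]=22

4, 6, 9, 13, 21, 22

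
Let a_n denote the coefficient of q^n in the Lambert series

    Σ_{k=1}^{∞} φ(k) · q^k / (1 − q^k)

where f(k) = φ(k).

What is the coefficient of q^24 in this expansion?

n=24: 1·24 2·12 3·8 4·6 6·4 8·3 12·2 24·1  φ→[1+1+2+2+2+4+4+8]=24

a_24 = 24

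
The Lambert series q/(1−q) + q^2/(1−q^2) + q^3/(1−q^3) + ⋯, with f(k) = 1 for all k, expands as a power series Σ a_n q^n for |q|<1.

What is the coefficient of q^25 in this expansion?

a_25 = 3

[q^25] f(25)=1,f(5)=1,f(1)=1 ⇒ 3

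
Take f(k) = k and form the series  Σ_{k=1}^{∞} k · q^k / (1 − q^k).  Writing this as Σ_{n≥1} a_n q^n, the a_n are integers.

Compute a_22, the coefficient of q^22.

d|22:{22,11,2,1}  Σf=22+11+2+1=36

a_22 = 36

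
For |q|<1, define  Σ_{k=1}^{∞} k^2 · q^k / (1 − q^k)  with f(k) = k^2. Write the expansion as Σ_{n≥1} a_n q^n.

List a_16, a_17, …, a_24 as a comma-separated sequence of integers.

d|16:{1,2,4,8,16}  Σf=1+4+16+64+256=341
n=17: 1·17 17·1  f→[1+289]=290
[q^18] f(18)=324,f(9)=81,f(6)=36,f(3)=9,f(2)=4,f(1)=1 ⇒ 455
d|19:{19,1}  Σf=361+1=362
q^20  k|20↦f(k): 20:400 10:100 5:25 4:16 2:4 1:1  a_20=546
q^21  k|21↦f(k): 1:1 3:9 7:49 21:441  a_21=500
d|22:{1,2,11,22}  Σf=1+4+121+484=610
n=23: 1·23 23·1  f→[1+529]=530
q^24  k|24↦f(k): 24:576 12:144 8:64 6:36 4:16 3:9 2:4 1:1  a_24=850

341, 290, 455, 362, 546, 500, 610, 530, 850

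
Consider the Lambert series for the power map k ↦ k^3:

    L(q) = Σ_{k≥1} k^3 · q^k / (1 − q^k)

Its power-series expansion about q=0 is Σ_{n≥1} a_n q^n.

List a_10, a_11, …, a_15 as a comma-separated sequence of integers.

d|10:{10,5,2,1}  Σf=1000+125+8+1=1134
[q^11] f(11)=1331,f(1)=1 ⇒ 1332
q^12  k|12↦f(k): 1:1 2:8 3:27 4:64 6:216 12:1728  a_12=2044
q^13  k|13↦f(k): 13:2197 1:1  a_13=2198
[q^14] f(1)=1,f(2)=8,f(7)=343,f(14)=2744 ⇒ 3096
q^15  k|15↦f(k): 1:1 3:27 5:125 15:3375  a_15=3528

1134, 1332, 2044, 2198, 3096, 3528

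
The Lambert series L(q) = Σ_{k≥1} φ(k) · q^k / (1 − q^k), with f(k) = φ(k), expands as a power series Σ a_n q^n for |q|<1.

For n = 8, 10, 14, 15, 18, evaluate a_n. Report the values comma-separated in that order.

d|8:{8,4,2,1}  Σφ=4+2+1+1=8
n=10: 1·10 2·5 5·2 10·1  φ→[1+1+4+4]=10
d|14:{14,7,2,1}  Σφ=6+6+1+1=14
q^15  k|15↦φ(k): 15:8 5:4 3:2 1:1  a_15=15
d|18:{1,2,3,6,9,18}  Σφ=1+1+2+2+6+6=18

8, 10, 14, 15, 18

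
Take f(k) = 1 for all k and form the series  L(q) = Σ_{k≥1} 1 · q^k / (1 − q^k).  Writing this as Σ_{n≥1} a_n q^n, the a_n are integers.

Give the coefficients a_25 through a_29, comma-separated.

3, 4, 4, 6, 2

[q^25] f(25)=1,f(5)=1,f(1)=1 ⇒ 3
q^26  k|26↦f(k): 26:1 13:1 2:1 1:1  a_26=4
[q^27] f(27)=1,f(9)=1,f(3)=1,f(1)=1 ⇒ 4
q^28  k|28↦f(k): 28:1 14:1 7:1 4:1 2:1 1:1  a_28=6
d|29:{29,1}  Σf=1+1=2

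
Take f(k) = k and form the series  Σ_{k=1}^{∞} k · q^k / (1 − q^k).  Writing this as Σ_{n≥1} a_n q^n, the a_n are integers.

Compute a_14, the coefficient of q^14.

n=14: 14·1 7·2 2·7 1·14  f→[14+7+2+1]=24

a_14 = 24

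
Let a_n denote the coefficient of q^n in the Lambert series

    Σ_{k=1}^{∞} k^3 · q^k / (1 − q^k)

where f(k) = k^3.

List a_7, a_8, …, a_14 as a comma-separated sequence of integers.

d|7:{7,1}  Σf=343+1=344
d|8:{8,4,2,1}  Σf=512+64+8+1=585
[q^9] f(9)=729,f(3)=27,f(1)=1 ⇒ 757
q^10  k|10↦f(k): 1:1 2:8 5:125 10:1000  a_10=1134
[q^11] f(11)=1331,f(1)=1 ⇒ 1332
d|12:{12,6,4,3,2,1}  Σf=1728+216+64+27+8+1=2044
[q^13] f(13)=2197,f(1)=1 ⇒ 2198
[q^14] f(14)=2744,f(7)=343,f(2)=8,f(1)=1 ⇒ 3096

344, 585, 757, 1134, 1332, 2044, 2198, 3096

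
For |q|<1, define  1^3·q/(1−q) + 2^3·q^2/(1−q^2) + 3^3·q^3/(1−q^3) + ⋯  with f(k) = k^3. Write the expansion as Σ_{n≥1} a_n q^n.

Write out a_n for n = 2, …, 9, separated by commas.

9, 28, 73, 126, 252, 344, 585, 757

q^2  k|2↦f(k): 1:1 2:8  a_2=9
d|3:{3,1}  Σf=27+1=28
[q^4] f(4)=64,f(2)=8,f(1)=1 ⇒ 73
[q^5] f(5)=125,f(1)=1 ⇒ 126
n=6: 6·1 3·2 2·3 1·6  f→[216+27+8+1]=252
q^7  k|7↦f(k): 1:1 7:343  a_7=344
n=8: 8·1 4·2 2·4 1·8  f→[512+64+8+1]=585
n=9: 1·9 3·3 9·1  f→[1+27+729]=757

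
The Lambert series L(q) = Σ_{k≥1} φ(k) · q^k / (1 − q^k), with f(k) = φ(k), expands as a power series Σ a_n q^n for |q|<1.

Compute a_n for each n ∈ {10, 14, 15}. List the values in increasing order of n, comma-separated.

d|10:{10,5,2,1}  Σφ=4+4+1+1=10
q^14  k|14↦φ(k): 14:6 7:6 2:1 1:1  a_14=14
[q^15] φ(15)=8,φ(5)=4,φ(3)=2,φ(1)=1 ⇒ 15

10, 14, 15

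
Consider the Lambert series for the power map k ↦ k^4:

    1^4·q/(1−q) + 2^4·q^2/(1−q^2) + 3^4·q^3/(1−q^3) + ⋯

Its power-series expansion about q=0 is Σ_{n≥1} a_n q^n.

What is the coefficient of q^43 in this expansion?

a_43 = 3418802

n=43: 43·1 1·43  f→[3418801+1]=3418802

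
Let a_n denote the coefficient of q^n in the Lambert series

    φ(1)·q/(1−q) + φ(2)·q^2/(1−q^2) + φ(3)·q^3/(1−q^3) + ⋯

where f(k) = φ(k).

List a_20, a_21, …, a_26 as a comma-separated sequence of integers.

[q^20] φ(1)=1,φ(2)=1,φ(4)=2,φ(5)=4,φ(10)=4,φ(20)=8 ⇒ 20
q^21  k|21↦φ(k): 21:12 7:6 3:2 1:1  a_21=21
d|22:{22,11,2,1}  Σφ=10+10+1+1=22
n=23: 23·1 1·23  φ→[22+1]=23
[q^24] φ(24)=8,φ(12)=4,φ(8)=4,φ(6)=2,φ(4)=2,φ(3)=2,φ(2)=1,φ(1)=1 ⇒ 24
d|25:{1,5,25}  Σφ=1+4+20=25
d|26:{1,2,13,26}  Σφ=1+1+12+12=26

20, 21, 22, 23, 24, 25, 26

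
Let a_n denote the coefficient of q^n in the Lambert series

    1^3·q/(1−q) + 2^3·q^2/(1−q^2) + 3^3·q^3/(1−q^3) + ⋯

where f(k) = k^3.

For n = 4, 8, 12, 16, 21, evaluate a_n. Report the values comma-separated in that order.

q^4  k|4↦f(k): 1:1 2:8 4:64  a_4=73
d|8:{1,2,4,8}  Σf=1+8+64+512=585
d|12:{12,6,4,3,2,1}  Σf=1728+216+64+27+8+1=2044
n=16: 1·16 2·8 4·4 8·2 16·1  f→[1+8+64+512+4096]=4681
d|21:{1,3,7,21}  Σf=1+27+343+9261=9632

73, 585, 2044, 4681, 9632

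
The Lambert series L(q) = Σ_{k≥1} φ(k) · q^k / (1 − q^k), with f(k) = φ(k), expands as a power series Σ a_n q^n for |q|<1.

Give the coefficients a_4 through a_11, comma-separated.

n=4: 1·4 2·2 4·1  φ→[1+1+2]=4
d|5:{1,5}  Σφ=1+4=5
q^6  k|6↦φ(k): 6:2 3:2 2:1 1:1  a_6=6
q^7  k|7↦φ(k): 7:6 1:1  a_7=7
n=8: 1·8 2·4 4·2 8·1  φ→[1+1+2+4]=8
[q^9] φ(1)=1,φ(3)=2,φ(9)=6 ⇒ 9
q^10  k|10↦φ(k): 10:4 5:4 2:1 1:1  a_10=10
q^11  k|11↦φ(k): 1:1 11:10  a_11=11

4, 5, 6, 7, 8, 9, 10, 11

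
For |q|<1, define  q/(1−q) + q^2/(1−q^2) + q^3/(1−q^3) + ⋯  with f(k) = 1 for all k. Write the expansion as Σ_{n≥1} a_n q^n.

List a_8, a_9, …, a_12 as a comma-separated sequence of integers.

q^8  k|8↦f(k): 8:1 4:1 2:1 1:1  a_8=4
d|9:{9,3,1}  Σf=1+1+1=3
n=10: 10·1 5·2 2·5 1·10  f→[1+1+1+1]=4
n=11: 11·1 1·11  f→[1+1]=2
n=12: 1·12 2·6 3·4 4·3 6·2 12·1  f→[1+1+1+1+1+1]=6

4, 3, 4, 2, 6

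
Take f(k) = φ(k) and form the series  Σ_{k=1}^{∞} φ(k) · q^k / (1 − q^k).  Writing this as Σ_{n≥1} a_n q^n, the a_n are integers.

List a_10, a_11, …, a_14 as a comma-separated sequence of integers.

[q^10] φ(10)=4,φ(5)=4,φ(2)=1,φ(1)=1 ⇒ 10
n=11: 1·11 11·1  φ→[1+10]=11
n=12: 1·12 2·6 3·4 4·3 6·2 12·1  φ→[1+1+2+2+2+4]=12
q^13  k|13↦φ(k): 1:1 13:12  a_13=13
[q^14] φ(14)=6,φ(7)=6,φ(2)=1,φ(1)=1 ⇒ 14

10, 11, 12, 13, 14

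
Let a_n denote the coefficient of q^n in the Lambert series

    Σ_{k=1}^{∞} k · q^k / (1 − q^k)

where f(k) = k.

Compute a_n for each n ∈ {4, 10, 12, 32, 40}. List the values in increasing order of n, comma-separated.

q^4  k|4↦f(k): 1:1 2:2 4:4  a_4=7
n=10: 1·10 2·5 5·2 10·1  f→[1+2+5+10]=18
d|12:{1,2,3,4,6,12}  Σf=1+2+3+4+6+12=28
d|32:{1,2,4,8,16,32}  Σf=1+2+4+8+16+32=63
n=40: 1·40 2·20 4·10 5·8 8·5 10·4 20·2 40·1  f→[1+2+4+5+8+10+20+40]=90

7, 18, 28, 63, 90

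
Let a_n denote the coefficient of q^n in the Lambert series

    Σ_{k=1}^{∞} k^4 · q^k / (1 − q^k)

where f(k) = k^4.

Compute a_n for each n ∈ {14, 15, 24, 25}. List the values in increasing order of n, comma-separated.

[q^14] f(14)=38416,f(7)=2401,f(2)=16,f(1)=1 ⇒ 40834
q^15  k|15↦f(k): 1:1 3:81 5:625 15:50625  a_15=51332
q^24  k|24↦f(k): 1:1 2:16 3:81 4:256 6:1296 8:4096 12:20736 24:331776  a_24=358258
[q^25] f(1)=1,f(5)=625,f(25)=390625 ⇒ 391251

40834, 51332, 358258, 391251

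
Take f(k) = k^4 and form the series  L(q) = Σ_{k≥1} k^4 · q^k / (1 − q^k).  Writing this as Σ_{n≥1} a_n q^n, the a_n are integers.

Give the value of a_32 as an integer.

a_32 = 1118481

[q^32] f(1)=1,f(2)=16,f(4)=256,f(8)=4096,f(16)=65536,f(32)=1048576 ⇒ 1118481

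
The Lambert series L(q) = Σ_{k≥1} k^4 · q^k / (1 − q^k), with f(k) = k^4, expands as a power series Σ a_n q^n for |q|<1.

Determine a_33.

n=33: 33·1 11·3 3·11 1·33  f→[1185921+14641+81+1]=1200644

a_33 = 1200644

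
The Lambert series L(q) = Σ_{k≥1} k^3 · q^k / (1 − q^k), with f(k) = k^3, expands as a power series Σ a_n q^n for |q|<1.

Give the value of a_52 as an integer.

a_52 = 160454

n=52: 1·52 2·26 4·13 13·4 26·2 52·1  f→[1+8+64+2197+17576+140608]=160454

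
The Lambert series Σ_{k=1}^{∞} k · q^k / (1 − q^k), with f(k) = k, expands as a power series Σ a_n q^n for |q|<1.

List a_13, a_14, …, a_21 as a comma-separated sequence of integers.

14, 24, 24, 31, 18, 39, 20, 42, 32

[q^13] f(13)=13,f(1)=1 ⇒ 14
d|14:{1,2,7,14}  Σf=1+2+7+14=24
n=15: 1·15 3·5 5·3 15·1  f→[1+3+5+15]=24
d|16:{16,8,4,2,1}  Σf=16+8+4+2+1=31
[q^17] f(17)=17,f(1)=1 ⇒ 18
n=18: 18·1 9·2 6·3 3·6 2·9 1·18  f→[18+9+6+3+2+1]=39
d|19:{1,19}  Σf=1+19=20
d|20:{1,2,4,5,10,20}  Σf=1+2+4+5+10+20=42
n=21: 21·1 7·3 3·7 1·21  f→[21+7+3+1]=32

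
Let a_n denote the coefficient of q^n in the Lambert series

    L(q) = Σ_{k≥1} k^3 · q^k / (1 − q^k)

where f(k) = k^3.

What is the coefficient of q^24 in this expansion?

q^24  k|24↦f(k): 24:13824 12:1728 8:512 6:216 4:64 3:27 2:8 1:1  a_24=16380

a_24 = 16380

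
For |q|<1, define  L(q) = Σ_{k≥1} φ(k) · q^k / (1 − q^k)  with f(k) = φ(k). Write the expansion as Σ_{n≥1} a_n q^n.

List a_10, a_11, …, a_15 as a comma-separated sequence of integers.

n=10: 10·1 5·2 2·5 1·10  φ→[4+4+1+1]=10
n=11: 1·11 11·1  φ→[1+10]=11
q^12  k|12↦φ(k): 12:4 6:2 4:2 3:2 2:1 1:1  a_12=12
d|13:{1,13}  Σφ=1+12=13
n=14: 14·1 7·2 2·7 1·14  φ→[6+6+1+1]=14
d|15:{15,5,3,1}  Σφ=8+4+2+1=15

10, 11, 12, 13, 14, 15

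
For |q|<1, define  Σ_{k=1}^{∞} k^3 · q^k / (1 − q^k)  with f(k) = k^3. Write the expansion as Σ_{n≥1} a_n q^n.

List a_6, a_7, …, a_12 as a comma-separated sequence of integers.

252, 344, 585, 757, 1134, 1332, 2044

n=6: 1·6 2·3 3·2 6·1  f→[1+8+27+216]=252
[q^7] f(7)=343,f(1)=1 ⇒ 344
q^8  k|8↦f(k): 1:1 2:8 4:64 8:512  a_8=585
d|9:{1,3,9}  Σf=1+27+729=757
q^10  k|10↦f(k): 1:1 2:8 5:125 10:1000  a_10=1134
[q^11] f(1)=1,f(11)=1331 ⇒ 1332
[q^12] f(1)=1,f(2)=8,f(3)=27,f(4)=64,f(6)=216,f(12)=1728 ⇒ 2044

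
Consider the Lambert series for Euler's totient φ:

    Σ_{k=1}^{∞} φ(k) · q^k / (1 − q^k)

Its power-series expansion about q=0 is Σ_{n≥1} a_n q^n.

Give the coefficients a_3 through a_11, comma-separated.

[q^3] φ(3)=2,φ(1)=1 ⇒ 3
d|4:{1,2,4}  Σφ=1+1+2=4
d|5:{1,5}  Σφ=1+4=5
q^6  k|6↦φ(k): 1:1 2:1 3:2 6:2  a_6=6
n=7: 7·1 1·7  φ→[6+1]=7
q^8  k|8↦φ(k): 1:1 2:1 4:2 8:4  a_8=8
n=9: 9·1 3·3 1·9  φ→[6+2+1]=9
n=10: 1·10 2·5 5·2 10·1  φ→[1+1+4+4]=10
d|11:{1,11}  Σφ=1+10=11

3, 4, 5, 6, 7, 8, 9, 10, 11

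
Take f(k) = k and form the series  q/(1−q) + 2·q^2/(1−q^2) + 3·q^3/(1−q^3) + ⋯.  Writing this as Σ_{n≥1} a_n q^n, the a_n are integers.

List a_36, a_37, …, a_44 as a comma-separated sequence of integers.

q^36  k|36↦f(k): 1:1 2:2 3:3 4:4 6:6 9:9 12:12 18:18 36:36  a_36=91
n=37: 37·1 1·37  f→[37+1]=38
n=38: 1·38 2·19 19·2 38·1  f→[1+2+19+38]=60
q^39  k|39↦f(k): 1:1 3:3 13:13 39:39  a_39=56
q^40  k|40↦f(k): 40:40 20:20 10:10 8:8 5:5 4:4 2:2 1:1  a_40=90
q^41  k|41↦f(k): 41:41 1:1  a_41=42
d|42:{1,2,3,6,7,14,21,42}  Σf=1+2+3+6+7+14+21+42=96
n=43: 1·43 43·1  f→[1+43]=44
d|44:{44,22,11,4,2,1}  Σf=44+22+11+4+2+1=84

91, 38, 60, 56, 90, 42, 96, 44, 84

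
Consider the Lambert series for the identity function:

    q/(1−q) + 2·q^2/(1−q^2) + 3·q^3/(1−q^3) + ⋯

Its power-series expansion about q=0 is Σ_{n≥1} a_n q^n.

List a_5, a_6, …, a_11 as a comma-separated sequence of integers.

[q^5] f(1)=1,f(5)=5 ⇒ 6
q^6  k|6↦f(k): 1:1 2:2 3:3 6:6  a_6=12
q^7  k|7↦f(k): 1:1 7:7  a_7=8
q^8  k|8↦f(k): 8:8 4:4 2:2 1:1  a_8=15
d|9:{9,3,1}  Σf=9+3+1=13
q^10  k|10↦f(k): 10:10 5:5 2:2 1:1  a_10=18
n=11: 11·1 1·11  f→[11+1]=12

6, 12, 8, 15, 13, 18, 12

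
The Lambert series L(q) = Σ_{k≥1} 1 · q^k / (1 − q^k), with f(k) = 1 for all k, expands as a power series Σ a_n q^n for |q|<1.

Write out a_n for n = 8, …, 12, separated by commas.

4, 3, 4, 2, 6

[q^8] f(1)=1,f(2)=1,f(4)=1,f(8)=1 ⇒ 4
q^9  k|9↦f(k): 1:1 3:1 9:1  a_9=3
n=10: 1·10 2·5 5·2 10·1  f→[1+1+1+1]=4
n=11: 11·1 1·11  f→[1+1]=2
n=12: 1·12 2·6 3·4 4·3 6·2 12·1  f→[1+1+1+1+1+1]=6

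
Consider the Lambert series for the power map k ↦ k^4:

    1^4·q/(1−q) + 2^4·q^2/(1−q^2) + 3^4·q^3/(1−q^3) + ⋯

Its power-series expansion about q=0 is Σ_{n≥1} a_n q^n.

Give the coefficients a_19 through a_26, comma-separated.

d|19:{19,1}  Σf=130321+1=130322
q^20  k|20↦f(k): 1:1 2:16 4:256 5:625 10:10000 20:160000  a_20=170898
q^21  k|21↦f(k): 21:194481 7:2401 3:81 1:1  a_21=196964
[q^22] f(22)=234256,f(11)=14641,f(2)=16,f(1)=1 ⇒ 248914
q^23  k|23↦f(k): 23:279841 1:1  a_23=279842
q^24  k|24↦f(k): 1:1 2:16 3:81 4:256 6:1296 8:4096 12:20736 24:331776  a_24=358258
d|25:{1,5,25}  Σf=1+625+390625=391251
d|26:{26,13,2,1}  Σf=456976+28561+16+1=485554

130322, 170898, 196964, 248914, 279842, 358258, 391251, 485554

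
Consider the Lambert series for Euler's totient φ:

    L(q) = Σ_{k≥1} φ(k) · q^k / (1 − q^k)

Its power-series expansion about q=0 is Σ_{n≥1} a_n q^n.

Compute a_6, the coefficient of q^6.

d|6:{6,3,2,1}  Σφ=2+2+1+1=6

a_6 = 6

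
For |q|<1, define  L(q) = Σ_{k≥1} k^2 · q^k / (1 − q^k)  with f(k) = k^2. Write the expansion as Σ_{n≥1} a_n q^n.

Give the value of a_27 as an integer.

a_27 = 820

[q^27] f(1)=1,f(3)=9,f(9)=81,f(27)=729 ⇒ 820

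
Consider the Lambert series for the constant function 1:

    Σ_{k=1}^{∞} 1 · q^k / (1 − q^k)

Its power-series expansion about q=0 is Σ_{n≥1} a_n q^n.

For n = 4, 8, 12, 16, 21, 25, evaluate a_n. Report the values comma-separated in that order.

3, 4, 6, 5, 4, 3

n=4: 4·1 2·2 1·4  f→[1+1+1]=3
q^8  k|8↦f(k): 1:1 2:1 4:1 8:1  a_8=4
[q^12] f(1)=1,f(2)=1,f(3)=1,f(4)=1,f(6)=1,f(12)=1 ⇒ 6
q^16  k|16↦f(k): 16:1 8:1 4:1 2:1 1:1  a_16=5
q^21  k|21↦f(k): 1:1 3:1 7:1 21:1  a_21=4
[q^25] f(25)=1,f(5)=1,f(1)=1 ⇒ 3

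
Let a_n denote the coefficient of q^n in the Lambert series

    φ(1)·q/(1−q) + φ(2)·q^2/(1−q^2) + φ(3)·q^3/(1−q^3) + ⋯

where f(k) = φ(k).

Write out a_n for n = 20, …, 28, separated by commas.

n=20: 20·1 10·2 5·4 4·5 2·10 1·20  φ→[8+4+4+2+1+1]=20
[q^21] φ(1)=1,φ(3)=2,φ(7)=6,φ(21)=12 ⇒ 21
q^22  k|22↦φ(k): 1:1 2:1 11:10 22:10  a_22=22
[q^23] φ(1)=1,φ(23)=22 ⇒ 23
q^24  k|24↦φ(k): 24:8 12:4 8:4 6:2 4:2 3:2 2:1 1:1  a_24=24
[q^25] φ(25)=20,φ(5)=4,φ(1)=1 ⇒ 25
d|26:{26,13,2,1}  Σφ=12+12+1+1=26
[q^27] φ(1)=1,φ(3)=2,φ(9)=6,φ(27)=18 ⇒ 27
q^28  k|28↦φ(k): 28:12 14:6 7:6 4:2 2:1 1:1  a_28=28

20, 21, 22, 23, 24, 25, 26, 27, 28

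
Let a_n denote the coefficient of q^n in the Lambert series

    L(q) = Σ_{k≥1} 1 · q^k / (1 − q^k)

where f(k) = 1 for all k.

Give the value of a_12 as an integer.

q^12  k|12↦f(k): 1:1 2:1 3:1 4:1 6:1 12:1  a_12=6

a_12 = 6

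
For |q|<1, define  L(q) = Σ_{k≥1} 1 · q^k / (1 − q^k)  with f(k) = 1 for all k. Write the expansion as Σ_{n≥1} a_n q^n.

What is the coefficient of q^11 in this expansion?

a_11 = 2

q^11  k|11↦f(k): 1:1 11:1  a_11=2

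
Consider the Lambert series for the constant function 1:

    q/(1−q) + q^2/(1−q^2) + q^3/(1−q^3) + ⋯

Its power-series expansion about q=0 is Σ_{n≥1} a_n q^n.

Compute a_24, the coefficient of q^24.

q^24  k|24↦f(k): 24:1 12:1 8:1 6:1 4:1 3:1 2:1 1:1  a_24=8

a_24 = 8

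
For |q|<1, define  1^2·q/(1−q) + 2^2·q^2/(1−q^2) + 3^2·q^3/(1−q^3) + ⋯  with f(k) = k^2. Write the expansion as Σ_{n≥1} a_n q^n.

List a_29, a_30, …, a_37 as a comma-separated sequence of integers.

q^29  k|29↦f(k): 29:841 1:1  a_29=842
[q^30] f(1)=1,f(2)=4,f(3)=9,f(5)=25,f(6)=36,f(10)=100,f(15)=225,f(30)=900 ⇒ 1300
q^31  k|31↦f(k): 31:961 1:1  a_31=962
d|32:{1,2,4,8,16,32}  Σf=1+4+16+64+256+1024=1365
n=33: 1·33 3·11 11·3 33·1  f→[1+9+121+1089]=1220
q^34  k|34↦f(k): 1:1 2:4 17:289 34:1156  a_34=1450
d|35:{35,7,5,1}  Σf=1225+49+25+1=1300
[q^36] f(36)=1296,f(18)=324,f(12)=144,f(9)=81,f(6)=36,f(4)=16,f(3)=9,f(2)=4,f(1)=1 ⇒ 1911
[q^37] f(37)=1369,f(1)=1 ⇒ 1370

842, 1300, 962, 1365, 1220, 1450, 1300, 1911, 1370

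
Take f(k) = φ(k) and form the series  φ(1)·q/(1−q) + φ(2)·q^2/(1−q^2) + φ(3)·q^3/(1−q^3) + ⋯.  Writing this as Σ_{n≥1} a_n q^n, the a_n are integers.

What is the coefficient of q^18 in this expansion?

[q^18] φ(1)=1,φ(2)=1,φ(3)=2,φ(6)=2,φ(9)=6,φ(18)=6 ⇒ 18

a_18 = 18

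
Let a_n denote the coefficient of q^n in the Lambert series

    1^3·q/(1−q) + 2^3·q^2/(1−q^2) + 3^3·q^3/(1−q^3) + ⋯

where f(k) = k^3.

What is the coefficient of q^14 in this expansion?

a_14 = 3096

[q^14] f(14)=2744,f(7)=343,f(2)=8,f(1)=1 ⇒ 3096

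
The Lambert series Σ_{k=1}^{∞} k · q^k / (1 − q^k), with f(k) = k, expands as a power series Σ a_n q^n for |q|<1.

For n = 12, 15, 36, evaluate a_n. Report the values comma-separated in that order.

28, 24, 91

n=12: 1·12 2·6 3·4 4·3 6·2 12·1  f→[1+2+3+4+6+12]=28
d|15:{1,3,5,15}  Σf=1+3+5+15=24
[q^36] f(36)=36,f(18)=18,f(12)=12,f(9)=9,f(6)=6,f(4)=4,f(3)=3,f(2)=2,f(1)=1 ⇒ 91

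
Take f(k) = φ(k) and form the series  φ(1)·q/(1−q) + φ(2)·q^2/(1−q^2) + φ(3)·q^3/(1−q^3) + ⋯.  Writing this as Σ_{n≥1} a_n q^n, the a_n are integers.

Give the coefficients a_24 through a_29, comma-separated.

q^24  k|24↦φ(k): 1:1 2:1 3:2 4:2 6:2 8:4 12:4 24:8  a_24=24
q^25  k|25↦φ(k): 25:20 5:4 1:1  a_25=25
[q^26] φ(26)=12,φ(13)=12,φ(2)=1,φ(1)=1 ⇒ 26
q^27  k|27↦φ(k): 1:1 3:2 9:6 27:18  a_27=27
[q^28] φ(1)=1,φ(2)=1,φ(4)=2,φ(7)=6,φ(14)=6,φ(28)=12 ⇒ 28
[q^29] φ(29)=28,φ(1)=1 ⇒ 29

24, 25, 26, 27, 28, 29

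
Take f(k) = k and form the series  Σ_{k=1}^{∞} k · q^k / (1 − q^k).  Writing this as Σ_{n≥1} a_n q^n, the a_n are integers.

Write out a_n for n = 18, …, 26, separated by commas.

q^18  k|18↦f(k): 1:1 2:2 3:3 6:6 9:9 18:18  a_18=39
n=19: 1·19 19·1  f→[1+19]=20
n=20: 1·20 2·10 4·5 5·4 10·2 20·1  f→[1+2+4+5+10+20]=42
[q^21] f(21)=21,f(7)=7,f(3)=3,f(1)=1 ⇒ 32
n=22: 1·22 2·11 11·2 22·1  f→[1+2+11+22]=36
d|23:{1,23}  Σf=1+23=24
d|24:{1,2,3,4,6,8,12,24}  Σf=1+2+3+4+6+8+12+24=60
[q^25] f(25)=25,f(5)=5,f(1)=1 ⇒ 31
q^26  k|26↦f(k): 26:26 13:13 2:2 1:1  a_26=42

39, 20, 42, 32, 36, 24, 60, 31, 42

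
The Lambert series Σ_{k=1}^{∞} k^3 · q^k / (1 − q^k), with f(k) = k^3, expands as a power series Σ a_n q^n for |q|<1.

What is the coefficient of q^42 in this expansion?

q^42  k|42↦f(k): 42:74088 21:9261 14:2744 7:343 6:216 3:27 2:8 1:1  a_42=86688

a_42 = 86688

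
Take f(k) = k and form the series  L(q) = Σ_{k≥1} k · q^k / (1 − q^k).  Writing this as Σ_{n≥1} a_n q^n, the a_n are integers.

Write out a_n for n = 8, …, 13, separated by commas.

15, 13, 18, 12, 28, 14

n=8: 8·1 4·2 2·4 1·8  f→[8+4+2+1]=15
n=9: 9·1 3·3 1·9  f→[9+3+1]=13
q^10  k|10↦f(k): 1:1 2:2 5:5 10:10  a_10=18
n=11: 1·11 11·1  f→[1+11]=12
d|12:{12,6,4,3,2,1}  Σf=12+6+4+3+2+1=28
[q^13] f(1)=1,f(13)=13 ⇒ 14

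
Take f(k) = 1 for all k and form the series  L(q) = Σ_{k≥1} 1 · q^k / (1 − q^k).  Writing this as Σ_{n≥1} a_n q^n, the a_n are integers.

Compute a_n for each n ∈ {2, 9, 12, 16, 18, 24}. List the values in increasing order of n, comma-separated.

2, 3, 6, 5, 6, 8

[q^2] f(1)=1,f(2)=1 ⇒ 2
[q^9] f(9)=1,f(3)=1,f(1)=1 ⇒ 3
d|12:{12,6,4,3,2,1}  Σf=1+1+1+1+1+1=6
q^16  k|16↦f(k): 1:1 2:1 4:1 8:1 16:1  a_16=5
n=18: 18·1 9·2 6·3 3·6 2·9 1·18  f→[1+1+1+1+1+1]=6
d|24:{24,12,8,6,4,3,2,1}  Σf=1+1+1+1+1+1+1+1=8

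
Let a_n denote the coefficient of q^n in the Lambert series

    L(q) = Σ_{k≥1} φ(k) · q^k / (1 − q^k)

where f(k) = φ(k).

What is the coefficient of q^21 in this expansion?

[q^21] φ(21)=12,φ(7)=6,φ(3)=2,φ(1)=1 ⇒ 21

a_21 = 21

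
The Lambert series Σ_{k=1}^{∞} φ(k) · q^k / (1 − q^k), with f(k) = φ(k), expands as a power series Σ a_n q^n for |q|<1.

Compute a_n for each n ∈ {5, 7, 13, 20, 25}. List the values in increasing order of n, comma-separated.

n=5: 1·5 5·1  φ→[1+4]=5
q^7  k|7↦φ(k): 7:6 1:1  a_7=7
n=13: 13·1 1·13  φ→[12+1]=13
[q^20] φ(20)=8,φ(10)=4,φ(5)=4,φ(4)=2,φ(2)=1,φ(1)=1 ⇒ 20
n=25: 25·1 5·5 1·25  φ→[20+4+1]=25

5, 7, 13, 20, 25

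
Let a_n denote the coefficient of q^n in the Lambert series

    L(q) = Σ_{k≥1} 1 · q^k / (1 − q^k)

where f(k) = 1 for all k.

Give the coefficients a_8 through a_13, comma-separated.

q^8  k|8↦f(k): 8:1 4:1 2:1 1:1  a_8=4
n=9: 9·1 3·3 1·9  f→[1+1+1]=3
n=10: 1·10 2·5 5·2 10·1  f→[1+1+1+1]=4
[q^11] f(1)=1,f(11)=1 ⇒ 2
q^12  k|12↦f(k): 12:1 6:1 4:1 3:1 2:1 1:1  a_12=6
d|13:{1,13}  Σf=1+1=2

4, 3, 4, 2, 6, 2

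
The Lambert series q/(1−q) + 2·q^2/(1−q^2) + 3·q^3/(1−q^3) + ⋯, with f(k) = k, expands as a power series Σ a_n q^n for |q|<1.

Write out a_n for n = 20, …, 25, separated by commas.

[q^20] f(20)=20,f(10)=10,f(5)=5,f(4)=4,f(2)=2,f(1)=1 ⇒ 42
q^21  k|21↦f(k): 21:21 7:7 3:3 1:1  a_21=32
q^22  k|22↦f(k): 1:1 2:2 11:11 22:22  a_22=36
[q^23] f(1)=1,f(23)=23 ⇒ 24
d|24:{24,12,8,6,4,3,2,1}  Σf=24+12+8+6+4+3+2+1=60
[q^25] f(25)=25,f(5)=5,f(1)=1 ⇒ 31

42, 32, 36, 24, 60, 31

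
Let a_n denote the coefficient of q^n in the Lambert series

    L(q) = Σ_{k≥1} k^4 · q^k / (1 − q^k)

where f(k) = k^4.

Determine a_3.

d|3:{1,3}  Σf=1+81=82

a_3 = 82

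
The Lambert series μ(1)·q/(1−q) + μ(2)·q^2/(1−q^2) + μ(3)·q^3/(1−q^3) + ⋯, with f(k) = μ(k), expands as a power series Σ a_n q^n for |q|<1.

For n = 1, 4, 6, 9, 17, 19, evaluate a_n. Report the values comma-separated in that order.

[q^1] μ(1)=1 ⇒ 1
n=4: 1·4 2·2 4·1  μ→[1+(-1)+0]=0
n=6: 1·6 2·3 3·2 6·1  μ→[1+(-1)+(-1)+1]=0
q^9  k|9↦μ(k): 9:0 3:-1 1:1  a_9=0
d|17:{1,17}  Σμ=1+(-1)=0
[q^19] μ(1)=1,μ(19)=-1 ⇒ 0

1, 0, 0, 0, 0, 0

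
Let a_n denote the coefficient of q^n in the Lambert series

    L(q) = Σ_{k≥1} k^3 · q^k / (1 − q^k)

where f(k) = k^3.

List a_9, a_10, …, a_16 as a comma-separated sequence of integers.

q^9  k|9↦f(k): 9:729 3:27 1:1  a_9=757
[q^10] f(10)=1000,f(5)=125,f(2)=8,f(1)=1 ⇒ 1134
q^11  k|11↦f(k): 11:1331 1:1  a_11=1332
d|12:{1,2,3,4,6,12}  Σf=1+8+27+64+216+1728=2044
n=13: 13·1 1·13  f→[2197+1]=2198
[q^14] f(1)=1,f(2)=8,f(7)=343,f(14)=2744 ⇒ 3096
n=15: 15·1 5·3 3·5 1·15  f→[3375+125+27+1]=3528
n=16: 16·1 8·2 4·4 2·8 1·16  f→[4096+512+64+8+1]=4681

757, 1134, 1332, 2044, 2198, 3096, 3528, 4681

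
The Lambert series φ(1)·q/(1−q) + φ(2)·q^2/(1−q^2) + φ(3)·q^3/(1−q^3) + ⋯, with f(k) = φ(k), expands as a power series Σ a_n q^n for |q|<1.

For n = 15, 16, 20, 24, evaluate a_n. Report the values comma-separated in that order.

n=15: 1·15 3·5 5·3 15·1  φ→[1+2+4+8]=15
[q^16] φ(16)=8,φ(8)=4,φ(4)=2,φ(2)=1,φ(1)=1 ⇒ 16
q^20  k|20↦φ(k): 20:8 10:4 5:4 4:2 2:1 1:1  a_20=20
q^24  k|24↦φ(k): 24:8 12:4 8:4 6:2 4:2 3:2 2:1 1:1  a_24=24

15, 16, 20, 24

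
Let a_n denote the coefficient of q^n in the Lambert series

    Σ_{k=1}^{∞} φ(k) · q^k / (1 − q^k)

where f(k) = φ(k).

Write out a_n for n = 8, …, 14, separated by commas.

q^8  k|8↦φ(k): 8:4 4:2 2:1 1:1  a_8=8
d|9:{9,3,1}  Σφ=6+2+1=9
n=10: 10·1 5·2 2·5 1·10  φ→[4+4+1+1]=10
q^11  k|11↦φ(k): 11:10 1:1  a_11=11
d|12:{1,2,3,4,6,12}  Σφ=1+1+2+2+2+4=12
q^13  k|13↦φ(k): 1:1 13:12  a_13=13
d|14:{14,7,2,1}  Σφ=6+6+1+1=14

8, 9, 10, 11, 12, 13, 14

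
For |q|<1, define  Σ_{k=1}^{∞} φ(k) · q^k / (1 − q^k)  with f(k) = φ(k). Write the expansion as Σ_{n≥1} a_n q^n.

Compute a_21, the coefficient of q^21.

d|21:{21,7,3,1}  Σφ=12+6+2+1=21

a_21 = 21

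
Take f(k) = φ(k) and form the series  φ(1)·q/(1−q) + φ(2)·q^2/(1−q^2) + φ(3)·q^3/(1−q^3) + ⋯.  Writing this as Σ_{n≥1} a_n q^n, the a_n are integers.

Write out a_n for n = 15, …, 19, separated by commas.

q^15  k|15↦φ(k): 15:8 5:4 3:2 1:1  a_15=15
n=16: 1·16 2·8 4·4 8·2 16·1  φ→[1+1+2+4+8]=16
n=17: 1·17 17·1  φ→[1+16]=17
d|18:{1,2,3,6,9,18}  Σφ=1+1+2+2+6+6=18
n=19: 1·19 19·1  φ→[1+18]=19

15, 16, 17, 18, 19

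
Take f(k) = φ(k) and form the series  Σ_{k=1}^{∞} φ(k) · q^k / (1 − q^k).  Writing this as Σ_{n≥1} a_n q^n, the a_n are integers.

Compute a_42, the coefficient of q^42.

q^42  k|42↦φ(k): 42:12 21:12 14:6 7:6 6:2 3:2 2:1 1:1  a_42=42

a_42 = 42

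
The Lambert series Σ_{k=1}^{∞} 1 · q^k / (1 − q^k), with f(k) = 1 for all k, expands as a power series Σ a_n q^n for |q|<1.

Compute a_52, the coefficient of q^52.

a_52 = 6

[q^52] f(1)=1,f(2)=1,f(4)=1,f(13)=1,f(26)=1,f(52)=1 ⇒ 6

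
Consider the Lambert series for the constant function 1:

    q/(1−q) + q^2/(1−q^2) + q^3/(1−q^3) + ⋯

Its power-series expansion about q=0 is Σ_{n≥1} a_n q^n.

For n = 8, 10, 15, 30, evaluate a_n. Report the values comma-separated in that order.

n=8: 1·8 2·4 4·2 8·1  f→[1+1+1+1]=4
n=10: 10·1 5·2 2·5 1·10  f→[1+1+1+1]=4
q^15  k|15↦f(k): 15:1 5:1 3:1 1:1  a_15=4
d|30:{30,15,10,6,5,3,2,1}  Σf=1+1+1+1+1+1+1+1=8

4, 4, 4, 8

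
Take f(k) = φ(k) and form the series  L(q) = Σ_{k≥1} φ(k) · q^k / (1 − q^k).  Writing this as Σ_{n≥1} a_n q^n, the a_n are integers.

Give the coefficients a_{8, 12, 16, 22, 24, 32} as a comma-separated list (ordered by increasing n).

n=8: 1·8 2·4 4·2 8·1  φ→[1+1+2+4]=8
n=12: 1·12 2·6 3·4 4·3 6·2 12·1  φ→[1+1+2+2+2+4]=12
n=16: 16·1 8·2 4·4 2·8 1·16  φ→[8+4+2+1+1]=16
[q^22] φ(1)=1,φ(2)=1,φ(11)=10,φ(22)=10 ⇒ 22
q^24  k|24↦φ(k): 24:8 12:4 8:4 6:2 4:2 3:2 2:1 1:1  a_24=24
n=32: 1·32 2·16 4·8 8·4 16·2 32·1  φ→[1+1+2+4+8+16]=32

8, 12, 16, 22, 24, 32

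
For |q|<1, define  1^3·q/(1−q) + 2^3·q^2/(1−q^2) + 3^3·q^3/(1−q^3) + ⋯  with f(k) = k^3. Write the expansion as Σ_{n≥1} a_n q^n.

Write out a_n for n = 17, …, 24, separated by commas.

4914, 6813, 6860, 9198, 9632, 11988, 12168, 16380

[q^17] f(17)=4913,f(1)=1 ⇒ 4914
[q^18] f(1)=1,f(2)=8,f(3)=27,f(6)=216,f(9)=729,f(18)=5832 ⇒ 6813
[q^19] f(19)=6859,f(1)=1 ⇒ 6860
n=20: 20·1 10·2 5·4 4·5 2·10 1·20  f→[8000+1000+125+64+8+1]=9198
[q^21] f(1)=1,f(3)=27,f(7)=343,f(21)=9261 ⇒ 9632
d|22:{22,11,2,1}  Σf=10648+1331+8+1=11988
[q^23] f(23)=12167,f(1)=1 ⇒ 12168
q^24  k|24↦f(k): 1:1 2:8 3:27 4:64 6:216 8:512 12:1728 24:13824  a_24=16380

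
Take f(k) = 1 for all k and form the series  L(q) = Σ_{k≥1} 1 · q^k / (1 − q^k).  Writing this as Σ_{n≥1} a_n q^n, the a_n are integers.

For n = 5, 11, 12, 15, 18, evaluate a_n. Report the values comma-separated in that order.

2, 2, 6, 4, 6

d|5:{5,1}  Σf=1+1=2
[q^11] f(1)=1,f(11)=1 ⇒ 2
n=12: 1·12 2·6 3·4 4·3 6·2 12·1  f→[1+1+1+1+1+1]=6
q^15  k|15↦f(k): 15:1 5:1 3:1 1:1  a_15=4
n=18: 18·1 9·2 6·3 3·6 2·9 1·18  f→[1+1+1+1+1+1]=6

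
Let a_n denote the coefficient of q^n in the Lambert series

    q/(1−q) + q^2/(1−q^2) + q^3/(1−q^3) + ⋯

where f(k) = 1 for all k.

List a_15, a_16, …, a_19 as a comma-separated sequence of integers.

[q^15] f(15)=1,f(5)=1,f(3)=1,f(1)=1 ⇒ 4
d|16:{1,2,4,8,16}  Σf=1+1+1+1+1=5
[q^17] f(17)=1,f(1)=1 ⇒ 2
[q^18] f(18)=1,f(9)=1,f(6)=1,f(3)=1,f(2)=1,f(1)=1 ⇒ 6
[q^19] f(19)=1,f(1)=1 ⇒ 2

4, 5, 2, 6, 2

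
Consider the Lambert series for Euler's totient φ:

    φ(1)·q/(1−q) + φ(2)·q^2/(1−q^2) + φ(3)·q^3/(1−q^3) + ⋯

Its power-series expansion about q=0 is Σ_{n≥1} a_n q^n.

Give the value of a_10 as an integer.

q^10  k|10↦φ(k): 1:1 2:1 5:4 10:4  a_10=10

a_10 = 10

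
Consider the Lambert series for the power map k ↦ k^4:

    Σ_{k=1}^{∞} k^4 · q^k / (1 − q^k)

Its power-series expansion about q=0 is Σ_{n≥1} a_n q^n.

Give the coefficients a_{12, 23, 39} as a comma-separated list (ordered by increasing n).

22386, 279842, 2342084

q^12  k|12↦f(k): 1:1 2:16 3:81 4:256 6:1296 12:20736  a_12=22386
n=23: 1·23 23·1  f→[1+279841]=279842
q^39  k|39↦f(k): 1:1 3:81 13:28561 39:2313441  a_39=2342084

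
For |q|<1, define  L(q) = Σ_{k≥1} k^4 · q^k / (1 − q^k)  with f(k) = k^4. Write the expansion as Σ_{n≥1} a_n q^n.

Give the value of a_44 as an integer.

a_44 = 3997266

d|44:{44,22,11,4,2,1}  Σf=3748096+234256+14641+256+16+1=3997266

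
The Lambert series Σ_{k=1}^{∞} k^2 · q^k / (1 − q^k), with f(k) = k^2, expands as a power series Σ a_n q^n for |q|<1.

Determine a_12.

a_12 = 210

n=12: 1·12 2·6 3·4 4·3 6·2 12·1  f→[1+4+9+16+36+144]=210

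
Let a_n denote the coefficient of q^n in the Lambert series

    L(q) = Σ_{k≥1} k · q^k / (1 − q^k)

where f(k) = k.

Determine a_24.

q^24  k|24↦f(k): 1:1 2:2 3:3 4:4 6:6 8:8 12:12 24:24  a_24=60

a_24 = 60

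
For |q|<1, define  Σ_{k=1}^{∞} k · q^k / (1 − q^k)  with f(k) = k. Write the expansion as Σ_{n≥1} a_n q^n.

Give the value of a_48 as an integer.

a_48 = 124

n=48: 48·1 24·2 16·3 12·4 8·6 6·8 4·12 3·16 2·24 1·48  f→[48+24+16+12+8+6+4+3+2+1]=124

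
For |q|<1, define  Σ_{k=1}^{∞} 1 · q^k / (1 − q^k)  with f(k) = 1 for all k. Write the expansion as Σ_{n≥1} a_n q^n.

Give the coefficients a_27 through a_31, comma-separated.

4, 6, 2, 8, 2

[q^27] f(1)=1,f(3)=1,f(9)=1,f(27)=1 ⇒ 4
n=28: 1·28 2·14 4·7 7·4 14·2 28·1  f→[1+1+1+1+1+1]=6
d|29:{29,1}  Σf=1+1=2
q^30  k|30↦f(k): 30:1 15:1 10:1 6:1 5:1 3:1 2:1 1:1  a_30=8
d|31:{1,31}  Σf=1+1=2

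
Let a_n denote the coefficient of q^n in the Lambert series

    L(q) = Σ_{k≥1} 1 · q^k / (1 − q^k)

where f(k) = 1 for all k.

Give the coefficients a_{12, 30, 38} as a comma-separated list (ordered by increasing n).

6, 8, 4

[q^12] f(1)=1,f(2)=1,f(3)=1,f(4)=1,f(6)=1,f(12)=1 ⇒ 6
n=30: 30·1 15·2 10·3 6·5 5·6 3·10 2·15 1·30  f→[1+1+1+1+1+1+1+1]=8
[q^38] f(38)=1,f(19)=1,f(2)=1,f(1)=1 ⇒ 4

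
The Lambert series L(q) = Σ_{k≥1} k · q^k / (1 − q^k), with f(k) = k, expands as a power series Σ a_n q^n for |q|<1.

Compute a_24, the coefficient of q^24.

a_24 = 60

n=24: 24·1 12·2 8·3 6·4 4·6 3·8 2·12 1·24  f→[24+12+8+6+4+3+2+1]=60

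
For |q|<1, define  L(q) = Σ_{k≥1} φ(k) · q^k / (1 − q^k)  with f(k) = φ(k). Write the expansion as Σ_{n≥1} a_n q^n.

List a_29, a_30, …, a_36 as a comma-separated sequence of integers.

q^29  k|29↦φ(k): 1:1 29:28  a_29=29
d|30:{1,2,3,5,6,10,15,30}  Σφ=1+1+2+4+2+4+8+8=30
q^31  k|31↦φ(k): 31:30 1:1  a_31=31
d|32:{1,2,4,8,16,32}  Σφ=1+1+2+4+8+16=32
q^33  k|33↦φ(k): 1:1 3:2 11:10 33:20  a_33=33
[q^34] φ(1)=1,φ(2)=1,φ(17)=16,φ(34)=16 ⇒ 34
d|35:{35,7,5,1}  Σφ=24+6+4+1=35
n=36: 1·36 2·18 3·12 4·9 6·6 9·4 12·3 18·2 36·1  φ→[1+1+2+2+2+6+4+6+12]=36

29, 30, 31, 32, 33, 34, 35, 36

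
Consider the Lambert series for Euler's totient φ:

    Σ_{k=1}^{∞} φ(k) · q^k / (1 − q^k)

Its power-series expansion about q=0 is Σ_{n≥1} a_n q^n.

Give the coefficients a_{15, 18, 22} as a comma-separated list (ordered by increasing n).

[q^15] φ(15)=8,φ(5)=4,φ(3)=2,φ(1)=1 ⇒ 15
n=18: 18·1 9·2 6·3 3·6 2·9 1·18  φ→[6+6+2+2+1+1]=18
n=22: 1·22 2·11 11·2 22·1  φ→[1+1+10+10]=22

15, 18, 22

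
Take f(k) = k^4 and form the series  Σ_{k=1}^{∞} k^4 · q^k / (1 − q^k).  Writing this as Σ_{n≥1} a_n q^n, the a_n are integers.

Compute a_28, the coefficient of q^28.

a_28 = 655746

n=28: 1·28 2·14 4·7 7·4 14·2 28·1  f→[1+16+256+2401+38416+614656]=655746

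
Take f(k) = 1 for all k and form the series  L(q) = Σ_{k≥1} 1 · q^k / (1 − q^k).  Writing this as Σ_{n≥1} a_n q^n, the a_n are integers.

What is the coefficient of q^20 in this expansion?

[q^20] f(20)=1,f(10)=1,f(5)=1,f(4)=1,f(2)=1,f(1)=1 ⇒ 6

a_20 = 6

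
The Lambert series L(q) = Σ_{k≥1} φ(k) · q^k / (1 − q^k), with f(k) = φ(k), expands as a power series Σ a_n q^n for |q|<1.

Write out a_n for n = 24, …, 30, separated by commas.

d|24:{24,12,8,6,4,3,2,1}  Σφ=8+4+4+2+2+2+1+1=24
n=25: 25·1 5·5 1·25  φ→[20+4+1]=25
d|26:{1,2,13,26}  Σφ=1+1+12+12=26
d|27:{27,9,3,1}  Σφ=18+6+2+1=27
[q^28] φ(28)=12,φ(14)=6,φ(7)=6,φ(4)=2,φ(2)=1,φ(1)=1 ⇒ 28
n=29: 1·29 29·1  φ→[1+28]=29
q^30  k|30↦φ(k): 1:1 2:1 3:2 5:4 6:2 10:4 15:8 30:8  a_30=30

24, 25, 26, 27, 28, 29, 30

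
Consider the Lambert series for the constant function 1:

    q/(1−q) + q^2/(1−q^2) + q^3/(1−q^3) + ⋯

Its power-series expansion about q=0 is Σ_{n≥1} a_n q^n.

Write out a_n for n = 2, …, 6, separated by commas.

2, 2, 3, 2, 4

d|2:{1,2}  Σf=1+1=2
[q^3] f(3)=1,f(1)=1 ⇒ 2
q^4  k|4↦f(k): 4:1 2:1 1:1  a_4=3
n=5: 1·5 5·1  f→[1+1]=2
[q^6] f(6)=1,f(3)=1,f(2)=1,f(1)=1 ⇒ 4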